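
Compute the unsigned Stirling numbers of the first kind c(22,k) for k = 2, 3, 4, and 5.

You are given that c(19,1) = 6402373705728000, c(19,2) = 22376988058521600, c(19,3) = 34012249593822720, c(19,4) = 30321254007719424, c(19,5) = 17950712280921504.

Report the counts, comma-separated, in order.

[20] T[20,1]:19*6402373705728000+0=121645100408832000 · T[20,2]:19*22376988058521600+6402373705728000=431565146817638400 · T[20,3]:19*34012249593822720+22376988058521600=668609730341153280 · T[20,4]:19*30321254007719424+34012249593822720=610116075740491776 · T[20,5]:19*17950712280921504+30321254007719424=371384787345228000
[21] T[21,1]:20*121645100408832000+0=2432902008176640000 · T[21,2]:20*431565146817638400+121645100408832000=8752948036761600000 · T[21,3]:20*668609730341153280+431565146817638400=13803759753640704000 · T[21,4]:20*610116075740491776+668609730341153280=12870931245150988800 · T[21,5]:20*371384787345228000+610116075740491776=8037811822645051776
[22] T[22,2]:21*8752948036761600000+2432902008176640000=186244810780170240000 · T[22,3]:21*13803759753640704000+8752948036761600000=298631902863216384000 · T[22,4]:21*12870931245150988800+13803759753640704000=284093315901811468800 · T[22,5]:21*8037811822645051776+12870931245150988800=181664979520697076096
Read c(22,2) = 186244810780170240000, c(22,3) = 298631902863216384000, c(22,4) = 284093315901811468800, c(22,5) = 181664979520697076096.

186244810780170240000, 298631902863216384000, 284093315901811468800, 181664979520697076096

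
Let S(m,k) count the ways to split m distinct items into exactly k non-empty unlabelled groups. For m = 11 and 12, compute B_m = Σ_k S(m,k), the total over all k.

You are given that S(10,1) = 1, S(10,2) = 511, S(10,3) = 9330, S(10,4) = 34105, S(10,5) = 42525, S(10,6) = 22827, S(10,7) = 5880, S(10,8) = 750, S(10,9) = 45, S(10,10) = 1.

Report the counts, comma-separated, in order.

row 11: T[11][1]=1·1+0=1  T[11][2]=2·511+1=1023  T[11][3]=3·9330+511=28501  T[11][4]=4·34105+9330=145750  T[11][5]=5·42525+34105=246730  T[11][6]=6·22827+42525=179487  T[11][7]=7·5880+22827=63987  T[11][8]=8·750+5880=11880  T[11][9]=9·45+750=1155  T[11][10]=10·1+45=55  T[11][11]=11·0+1=1
row 12: T[12][1]=1·1+0=1  T[12][2]=2·1023+1=2047  T[12][3]=3·28501+1023=86526  T[12][4]=4·145750+28501=611501  T[12][5]=5·246730+145750=1379400  T[12][6]=6·179487+246730=1323652  T[12][7]=7·63987+179487=627396  T[12][8]=8·11880+63987=159027  T[12][9]=9·1155+11880=22275  T[12][10]=10·55+1155=1705  T[12][11]=11·1+55=66  T[12][12]=12·0+1=1
B_11 = ΣS(11,k) = 1+1023+28501+145750+246730+179487+63987+11880+1155+55+1 = 678570
B_12 = ΣS(12,k) = 1+2047+86526+611501+1379400+1323652+627396+159027+22275+1705+66+1 = 4213597

678570, 4213597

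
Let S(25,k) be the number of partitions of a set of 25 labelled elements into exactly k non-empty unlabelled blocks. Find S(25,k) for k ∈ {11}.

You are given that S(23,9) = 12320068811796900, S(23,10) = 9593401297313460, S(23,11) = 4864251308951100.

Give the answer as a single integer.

r24: T_24,10=10×9593401297313460+12320068811796900=108254081784931500; T_24,11=11×4864251308951100+9593401297313460=63100165695775560
r25: T_25,11=11×63100165695775560+108254081784931500=802355904438462660
Read S(25,11) = 802355904438462660.

802355904438462660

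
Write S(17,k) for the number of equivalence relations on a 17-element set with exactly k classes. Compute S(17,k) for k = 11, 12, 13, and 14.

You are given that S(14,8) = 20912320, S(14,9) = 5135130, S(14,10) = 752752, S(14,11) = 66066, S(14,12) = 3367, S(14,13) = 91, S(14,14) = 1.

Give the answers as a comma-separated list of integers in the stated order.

[15] T[15,9]:9*5135130+20912320=67128490 · T[15,10]:10*752752+5135130=12662650 · T[15,11]:11*66066+752752=1479478 · T[15,12]:12*3367+66066=106470 · T[15,13]:13*91+3367=4550 · T[15,14]:14*1+91=105
[16] T[16,10]:10*12662650+67128490=193754990 · T[16,11]:11*1479478+12662650=28936908 · T[16,12]:12*106470+1479478=2757118 · T[16,13]:13*4550+106470=165620 · T[16,14]:14*105+4550=6020
[17] T[17,11]:11*28936908+193754990=512060978 · T[17,12]:12*2757118+28936908=62022324 · T[17,13]:13*165620+2757118=4910178 · T[17,14]:14*6020+165620=249900
Read S(17,11) = 512060978, S(17,12) = 62022324, S(17,13) = 4910178, S(17,14) = 249900.

512060978, 62022324, 4910178, 249900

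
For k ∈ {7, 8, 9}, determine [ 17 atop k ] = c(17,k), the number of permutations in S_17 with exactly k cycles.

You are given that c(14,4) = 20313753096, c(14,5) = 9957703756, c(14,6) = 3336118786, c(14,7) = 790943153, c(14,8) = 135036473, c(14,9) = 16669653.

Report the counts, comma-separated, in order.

i=15: T(15,5)=20313753096+14·9957703756=159721605680 | T(15,6)=9957703756+14·3336118786=56663366760 | T(15,7)=3336118786+14·790943153=14409322928 | T(15,8)=790943153+14·135036473=2681453775 | T(15,9)=135036473+14·16669653=368411615
i=16: T(16,6)=159721605680+15·56663366760=1009672107080 | T(16,7)=56663366760+15·14409322928=272803210680 | T(16,8)=14409322928+15·2681453775=54631129553 | T(16,9)=2681453775+15·368411615=8207628000
i=17: T(17,7)=1009672107080+16·272803210680=5374523477960 | T(17,8)=272803210680+16·54631129553=1146901283528 | T(17,9)=54631129553+16·8207628000=185953177553
Read c(17,7) = 5374523477960, c(17,8) = 1146901283528, c(17,9) = 185953177553.

5374523477960, 1146901283528, 185953177553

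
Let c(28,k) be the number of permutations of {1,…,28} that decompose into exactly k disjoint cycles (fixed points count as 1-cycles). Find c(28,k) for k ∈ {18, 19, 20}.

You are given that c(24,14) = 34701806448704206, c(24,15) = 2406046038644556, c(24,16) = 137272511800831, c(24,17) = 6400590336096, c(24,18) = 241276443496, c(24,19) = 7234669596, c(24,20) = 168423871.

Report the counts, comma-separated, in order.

i=25: T(25,15)=34701806448704206+24·2406046038644556=92446911376173550 | T(25,16)=2406046038644556+24·137272511800831=5700586321864500 | T(25,17)=137272511800831+24·6400590336096=290886679867135 | T(25,18)=6400590336096+24·241276443496=12191224980000 | T(25,19)=241276443496+24·7234669596=414908513800 | T(25,20)=7234669596+24·168423871=11276842500
i=26: T(26,16)=92446911376173550+25·5700586321864500=234961569422786050 | T(26,17)=5700586321864500+25·290886679867135=12972753318542875 | T(26,18)=290886679867135+25·12191224980000=595667304367135 | T(26,19)=12191224980000+25·414908513800=22563937825000 | T(26,20)=414908513800+25·11276842500=696829576300
i=27: T(27,17)=234961569422786050+26·12972753318542875=572253155704900800 | T(27,18)=12972753318542875+26·595667304367135=28460103232088385 | T(27,19)=595667304367135+26·22563937825000=1182329687817135 | T(27,20)=22563937825000+26·696829576300=40681506808800
i=28: T(28,18)=572253155704900800+27·28460103232088385=1340675942971287195 | T(28,19)=28460103232088385+27·1182329687817135=60383004803151030 | T(28,20)=1182329687817135+27·40681506808800=2280730371654735
Read c(28,18) = 1340675942971287195, c(28,19) = 60383004803151030, c(28,20) = 2280730371654735.

1340675942971287195, 60383004803151030, 2280730371654735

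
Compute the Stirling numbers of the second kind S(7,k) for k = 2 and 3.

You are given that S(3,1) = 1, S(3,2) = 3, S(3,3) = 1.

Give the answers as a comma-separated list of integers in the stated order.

@4  (4,1):1·1+0→1, (4,2):3·2+1→7, (4,3):1·3+3→6
@5  (5,1):1·1+0→1, (5,2):7·2+1→15, (5,3):6·3+7→25
@6  (6,1):1·1+0→1, (6,2):15·2+1→31, (6,3):25·3+15→90
@7  (7,2):31·2+1→63, (7,3):90·3+31→301
Read S(7,2) = 63, S(7,3) = 301.

63, 301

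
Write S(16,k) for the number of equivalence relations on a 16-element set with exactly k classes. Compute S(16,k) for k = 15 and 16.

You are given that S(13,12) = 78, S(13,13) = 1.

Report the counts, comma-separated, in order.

120, 1

@14  (14,13):1·13+78→91, (14,14):0·14+1→1
@15  (15,14):1·14+91→105, (15,15):0·15+1→1
@16  (16,15):1·15+105→120, (16,16):0·16+1→1
Read S(16,15) = 120, S(16,16) = 1.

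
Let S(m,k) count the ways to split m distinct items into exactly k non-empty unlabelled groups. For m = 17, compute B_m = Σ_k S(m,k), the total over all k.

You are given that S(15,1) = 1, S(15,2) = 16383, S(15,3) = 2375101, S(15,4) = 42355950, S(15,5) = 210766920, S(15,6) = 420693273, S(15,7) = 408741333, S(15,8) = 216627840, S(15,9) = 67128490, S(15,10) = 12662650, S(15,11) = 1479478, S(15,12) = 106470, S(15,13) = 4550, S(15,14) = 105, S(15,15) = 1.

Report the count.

82864869804

i=16: T(16,1)=0+1·1=1 | T(16,2)=1+2·16383=32767 | T(16,3)=16383+3·2375101=7141686 | T(16,4)=2375101+4·42355950=171798901 | T(16,5)=42355950+5·210766920=1096190550 | T(16,6)=210766920+6·420693273=2734926558 | T(16,7)=420693273+7·408741333=3281882604 | T(16,8)=408741333+8·216627840=2141764053 | T(16,9)=216627840+9·67128490=820784250 | T(16,10)=67128490+10·12662650=193754990 | T(16,11)=12662650+11·1479478=28936908 | T(16,12)=1479478+12·106470=2757118 | T(16,13)=106470+13·4550=165620 | T(16,14)=4550+14·105=6020 | T(16,15)=105+15·1=120 | T(16,16)=1+16·0=1
i=17: T(17,1)=0+1·1=1 | T(17,2)=1+2·32767=65535 | T(17,3)=32767+3·7141686=21457825 | T(17,4)=7141686+4·171798901=694337290 | T(17,5)=171798901+5·1096190550=5652751651 | T(17,6)=1096190550+6·2734926558=17505749898 | T(17,7)=2734926558+7·3281882604=25708104786 | T(17,8)=3281882604+8·2141764053=20415995028 | T(17,9)=2141764053+9·820784250=9528822303 | T(17,10)=820784250+10·193754990=2758334150 | T(17,11)=193754990+11·28936908=512060978 | T(17,12)=28936908+12·2757118=62022324 | T(17,13)=2757118+13·165620=4910178 | T(17,14)=165620+14·6020=249900 | T(17,15)=6020+15·120=7820 | T(17,16)=120+16·1=136 | T(17,17)=1+17·0=1
B_17 = ΣS(17,k) = 1+65535+21457825+694337290+5652751651+17505749898+25708104786+20415995028+9528822303+2758334150+512060978+62022324+4910178+249900+7820+136+1 = 82864869804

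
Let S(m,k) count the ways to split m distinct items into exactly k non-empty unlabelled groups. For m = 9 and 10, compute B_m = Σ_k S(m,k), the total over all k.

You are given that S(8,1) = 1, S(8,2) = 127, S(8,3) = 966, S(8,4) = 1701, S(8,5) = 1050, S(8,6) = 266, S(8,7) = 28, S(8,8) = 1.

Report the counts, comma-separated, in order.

21147, 115975

i=9: T(9,1)=0+1·1=1 | T(9,2)=1+2·127=255 | T(9,3)=127+3·966=3025 | T(9,4)=966+4·1701=7770 | T(9,5)=1701+5·1050=6951 | T(9,6)=1050+6·266=2646 | T(9,7)=266+7·28=462 | T(9,8)=28+8·1=36 | T(9,9)=1+9·0=1
i=10: T(10,1)=0+1·1=1 | T(10,2)=1+2·255=511 | T(10,3)=255+3·3025=9330 | T(10,4)=3025+4·7770=34105 | T(10,5)=7770+5·6951=42525 | T(10,6)=6951+6·2646=22827 | T(10,7)=2646+7·462=5880 | T(10,8)=462+8·36=750 | T(10,9)=36+9·1=45 | T(10,10)=1+10·0=1
B_9 = ΣS(9,k) = 1+255+3025+7770+6951+2646+462+36+1 = 21147
B_10 = ΣS(10,k) = 1+511+9330+34105+42525+22827+5880+750+45+1 = 115975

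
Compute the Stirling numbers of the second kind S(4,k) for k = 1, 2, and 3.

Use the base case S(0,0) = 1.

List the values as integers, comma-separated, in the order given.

i=1: T(1,1)=1+1·0=1
i=2: T(2,1)=0+1·1=1 | T(2,2)=1+2·0=1
i=3: T(3,1)=0+1·1=1 | T(3,2)=1+2·1=3 | T(3,3)=1+3·0=1
i=4: T(4,1)=0+1·1=1 | T(4,2)=1+2·3=7 | T(4,3)=3+3·1=6
Read S(4,1) = 1, S(4,2) = 7, S(4,3) = 6.

1, 7, 6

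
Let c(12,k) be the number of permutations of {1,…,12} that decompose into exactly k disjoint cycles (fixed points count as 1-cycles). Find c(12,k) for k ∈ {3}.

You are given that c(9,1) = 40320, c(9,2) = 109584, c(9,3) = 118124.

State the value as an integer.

@10  (10,1):40320·9+0→362880, (10,2):109584·9+40320→1026576, (10,3):118124·9+109584→1172700
@11  (11,2):1026576·10+362880→10628640, (11,3):1172700·10+1026576→12753576
@12  (12,3):12753576·11+10628640→150917976
Read c(12,3) = 150917976.

150917976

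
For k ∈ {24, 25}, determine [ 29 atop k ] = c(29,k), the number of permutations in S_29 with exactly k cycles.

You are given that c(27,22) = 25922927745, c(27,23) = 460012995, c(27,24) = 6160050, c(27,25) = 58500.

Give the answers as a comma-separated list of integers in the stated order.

55880640270, 843041745

row 28: T[28][23]=27·460012995+25922927745=38343278610  T[28][24]=27·6160050+460012995=626334345  T[28][25]=27·58500+6160050=7739550
row 29: T[29][24]=28·626334345+38343278610=55880640270  T[29][25]=28·7739550+626334345=843041745
Read c(29,24) = 55880640270, c(29,25) = 843041745.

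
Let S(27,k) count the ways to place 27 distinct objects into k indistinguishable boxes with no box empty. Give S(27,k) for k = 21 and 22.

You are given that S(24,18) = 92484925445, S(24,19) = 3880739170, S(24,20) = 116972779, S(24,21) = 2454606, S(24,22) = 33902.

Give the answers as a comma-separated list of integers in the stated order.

@25  (25,19):3880739170·19+92484925445→166218969675, (25,20):116972779·20+3880739170→6220194750, (25,21):2454606·21+116972779→168519505, (25,22):33902·22+2454606→3200450
@26  (26,20):6220194750·20+166218969675→290622864675, (26,21):168519505·21+6220194750→9759104355, (26,22):3200450·22+168519505→238929405
@27  (27,21):9759104355·21+290622864675→495564056130, (27,22):238929405·22+9759104355→15015551265
Read S(27,21) = 495564056130, S(27,22) = 15015551265.

495564056130, 15015551265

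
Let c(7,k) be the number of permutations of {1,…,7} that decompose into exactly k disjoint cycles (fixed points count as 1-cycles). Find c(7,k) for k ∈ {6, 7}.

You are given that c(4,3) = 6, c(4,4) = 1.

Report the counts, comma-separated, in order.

r5: T_5,4=4×1+6=10; T_5,5=4×0+1=1
r6: T_6,5=5×1+10=15; T_6,6=5×0+1=1
r7: T_7,6=6×1+15=21; T_7,7=6×0+1=1
Read c(7,6) = 21, c(7,7) = 1.

21, 1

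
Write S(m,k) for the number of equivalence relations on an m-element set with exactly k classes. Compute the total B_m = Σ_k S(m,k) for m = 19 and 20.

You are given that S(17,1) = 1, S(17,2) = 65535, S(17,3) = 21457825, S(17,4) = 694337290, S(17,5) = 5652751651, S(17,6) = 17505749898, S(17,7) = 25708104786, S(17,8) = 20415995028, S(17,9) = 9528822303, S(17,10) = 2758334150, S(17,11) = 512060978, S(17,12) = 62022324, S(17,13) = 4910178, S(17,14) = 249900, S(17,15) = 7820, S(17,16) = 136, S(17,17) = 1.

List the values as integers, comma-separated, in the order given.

5832742205057, 51724158235372

row 18: T[18][1]=1·1+0=1  T[18][2]=2·65535+1=131071  T[18][3]=3·21457825+65535=64439010  T[18][4]=4·694337290+21457825=2798806985  T[18][5]=5·5652751651+694337290=28958095545  T[18][6]=6·17505749898+5652751651=110687251039  T[18][7]=7·25708104786+17505749898=197462483400  T[18][8]=8·20415995028+25708104786=189036065010  T[18][9]=9·9528822303+20415995028=106175395755  T[18][10]=10·2758334150+9528822303=37112163803  T[18][11]=11·512060978+2758334150=8391004908  T[18][12]=12·62022324+512060978=1256328866  T[18][13]=13·4910178+62022324=125854638  T[18][14]=14·249900+4910178=8408778  T[18][15]=15·7820+249900=367200  T[18][16]=16·136+7820=9996  T[18][17]=17·1+136=153  T[18][18]=18·0+1=1
row 19: T[19][1]=1·1+0=1  T[19][2]=2·131071+1=262143  T[19][3]=3·64439010+131071=193448101  T[19][4]=4·2798806985+64439010=11259666950  T[19][5]=5·28958095545+2798806985=147589284710  T[19][6]=6·110687251039+28958095545=693081601779  T[19][7]=7·197462483400+110687251039=1492924634839  T[19][8]=8·189036065010+197462483400=1709751003480  T[19][9]=9·106175395755+189036065010=1144614626805  T[19][10]=10·37112163803+106175395755=477297033785  T[19][11]=11·8391004908+37112163803=129413217791  T[19][12]=12·1256328866+8391004908=23466951300  T[19][13]=13·125854638+1256328866=2892439160  T[19][14]=14·8408778+125854638=243577530  T[19][15]=15·367200+8408778=13916778  T[19][16]=16·9996+367200=527136  T[19][17]=17·153+9996=12597  T[19][18]=18·1+153=171  T[19][19]=19·0+1=1
row 20: T[20][1]=1·1+0=1  T[20][2]=2·262143+1=524287  T[20][3]=3·193448101+262143=580606446  T[20][4]=4·11259666950+193448101=45232115901  T[20][5]=5·147589284710+11259666950=749206090500  T[20][6]=6·693081601779+147589284710=4306078895384  T[20][7]=7·1492924634839+693081601779=11143554045652  T[20][8]=8·1709751003480+1492924634839=15170932662679  T[20][9]=9·1144614626805+1709751003480=12011282644725  T[20][10]=10·477297033785+1144614626805=5917584964655  T[20][11]=11·129413217791+477297033785=1900842429486  T[20][12]=12·23466951300+129413217791=411016633391  T[20][13]=13·2892439160+23466951300=61068660380  T[20][14]=14·243577530+2892439160=6302524580  T[20][15]=15·13916778+243577530=452329200  T[20][16]=16·527136+13916778=22350954  T[20][17]=17·12597+527136=741285  T[20][18]=18·171+12597=15675  T[20][19]=19·1+171=190  T[20][20]=20·0+1=1
B_19 = ΣS(19,k) = 1+262143+193448101+11259666950+147589284710+693081601779+1492924634839+1709751003480+1144614626805+477297033785+129413217791+23466951300+2892439160+243577530+13916778+527136+12597+171+1 = 5832742205057
B_20 = ΣS(20,k) = 1+524287+580606446+45232115901+749206090500+4306078895384+11143554045652+15170932662679+12011282644725+5917584964655+1900842429486+411016633391+61068660380+6302524580+452329200+22350954+741285+15675+190+1 = 51724158235372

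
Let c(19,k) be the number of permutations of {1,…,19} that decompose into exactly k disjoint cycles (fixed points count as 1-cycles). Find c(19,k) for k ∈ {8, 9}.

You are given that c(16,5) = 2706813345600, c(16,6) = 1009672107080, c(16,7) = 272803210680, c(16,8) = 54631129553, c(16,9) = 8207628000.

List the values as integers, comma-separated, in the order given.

557921681547048, 102417740732658

@17  (17,6):1009672107080·16+2706813345600→18861567058880, (17,7):272803210680·16+1009672107080→5374523477960, (17,8):54631129553·16+272803210680→1146901283528, (17,9):8207628000·16+54631129553→185953177553
@18  (18,7):5374523477960·17+18861567058880→110228466184200, (18,8):1146901283528·17+5374523477960→24871845297936, (18,9):185953177553·17+1146901283528→4308105301929
@19  (19,8):24871845297936·18+110228466184200→557921681547048, (19,9):4308105301929·18+24871845297936→102417740732658
Read c(19,8) = 557921681547048, c(19,9) = 102417740732658.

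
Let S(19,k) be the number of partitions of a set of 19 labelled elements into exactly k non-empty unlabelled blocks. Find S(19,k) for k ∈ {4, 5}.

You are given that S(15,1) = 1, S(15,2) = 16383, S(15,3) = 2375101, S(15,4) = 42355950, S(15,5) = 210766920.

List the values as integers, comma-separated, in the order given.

[16] T[16,1]:1*1+0=1 · T[16,2]:2*16383+1=32767 · T[16,3]:3*2375101+16383=7141686 · T[16,4]:4*42355950+2375101=171798901 · T[16,5]:5*210766920+42355950=1096190550
[17] T[17,2]:2*32767+1=65535 · T[17,3]:3*7141686+32767=21457825 · T[17,4]:4*171798901+7141686=694337290 · T[17,5]:5*1096190550+171798901=5652751651
[18] T[18,3]:3*21457825+65535=64439010 · T[18,4]:4*694337290+21457825=2798806985 · T[18,5]:5*5652751651+694337290=28958095545
[19] T[19,4]:4*2798806985+64439010=11259666950 · T[19,5]:5*28958095545+2798806985=147589284710
Read S(19,4) = 11259666950, S(19,5) = 147589284710.

11259666950, 147589284710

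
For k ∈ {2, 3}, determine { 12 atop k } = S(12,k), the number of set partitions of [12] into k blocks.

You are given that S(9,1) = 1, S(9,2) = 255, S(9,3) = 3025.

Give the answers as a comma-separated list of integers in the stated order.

2047, 86526

@10  (10,1):1·1+0→1, (10,2):255·2+1→511, (10,3):3025·3+255→9330
@11  (11,1):1·1+0→1, (11,2):511·2+1→1023, (11,3):9330·3+511→28501
@12  (12,2):1023·2+1→2047, (12,3):28501·3+1023→86526
Read S(12,2) = 2047, S(12,3) = 86526.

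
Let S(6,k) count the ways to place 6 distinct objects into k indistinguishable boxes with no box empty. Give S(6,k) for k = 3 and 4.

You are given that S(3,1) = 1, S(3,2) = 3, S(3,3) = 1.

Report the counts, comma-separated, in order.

i=4: T(4,1)=0+1·1=1 | T(4,2)=1+2·3=7 | T(4,3)=3+3·1=6 | T(4,4)=1+4·0=1
i=5: T(5,2)=1+2·7=15 | T(5,3)=7+3·6=25 | T(5,4)=6+4·1=10
i=6: T(6,3)=15+3·25=90 | T(6,4)=25+4·10=65
Read S(6,3) = 90, S(6,4) = 65.

90, 65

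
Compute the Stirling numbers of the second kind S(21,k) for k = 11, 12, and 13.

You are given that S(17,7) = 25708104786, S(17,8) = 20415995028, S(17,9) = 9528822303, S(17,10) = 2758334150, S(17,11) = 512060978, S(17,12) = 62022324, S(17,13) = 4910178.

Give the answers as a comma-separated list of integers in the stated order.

26826851689001, 6833042030178, 1204909218331

i=18: T(18,8)=25708104786+8·20415995028=189036065010 | T(18,9)=20415995028+9·9528822303=106175395755 | T(18,10)=9528822303+10·2758334150=37112163803 | T(18,11)=2758334150+11·512060978=8391004908 | T(18,12)=512060978+12·62022324=1256328866 | T(18,13)=62022324+13·4910178=125854638
i=19: T(19,9)=189036065010+9·106175395755=1144614626805 | T(19,10)=106175395755+10·37112163803=477297033785 | T(19,11)=37112163803+11·8391004908=129413217791 | T(19,12)=8391004908+12·1256328866=23466951300 | T(19,13)=1256328866+13·125854638=2892439160
i=20: T(20,10)=1144614626805+10·477297033785=5917584964655 | T(20,11)=477297033785+11·129413217791=1900842429486 | T(20,12)=129413217791+12·23466951300=411016633391 | T(20,13)=23466951300+13·2892439160=61068660380
i=21: T(21,11)=5917584964655+11·1900842429486=26826851689001 | T(21,12)=1900842429486+12·411016633391=6833042030178 | T(21,13)=411016633391+13·61068660380=1204909218331
Read S(21,11) = 26826851689001, S(21,12) = 6833042030178, S(21,13) = 1204909218331.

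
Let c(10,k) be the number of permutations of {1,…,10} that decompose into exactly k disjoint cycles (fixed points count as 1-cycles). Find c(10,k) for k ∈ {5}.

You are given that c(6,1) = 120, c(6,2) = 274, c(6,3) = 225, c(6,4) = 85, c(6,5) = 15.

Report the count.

269325

@7  (7,2):274·6+120→1764, (7,3):225·6+274→1624, (7,4):85·6+225→735, (7,5):15·6+85→175
@8  (8,3):1624·7+1764→13132, (8,4):735·7+1624→6769, (8,5):175·7+735→1960
@9  (9,4):6769·8+13132→67284, (9,5):1960·8+6769→22449
@10  (10,5):22449·9+67284→269325
Read c(10,5) = 269325.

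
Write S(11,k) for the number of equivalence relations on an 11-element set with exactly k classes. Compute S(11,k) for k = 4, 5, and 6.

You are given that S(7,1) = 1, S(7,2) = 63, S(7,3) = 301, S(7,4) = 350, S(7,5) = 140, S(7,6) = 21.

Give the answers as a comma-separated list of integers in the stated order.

i=8: T(8,1)=0+1·1=1 | T(8,2)=1+2·63=127 | T(8,3)=63+3·301=966 | T(8,4)=301+4·350=1701 | T(8,5)=350+5·140=1050 | T(8,6)=140+6·21=266
i=9: T(9,2)=1+2·127=255 | T(9,3)=127+3·966=3025 | T(9,4)=966+4·1701=7770 | T(9,5)=1701+5·1050=6951 | T(9,6)=1050+6·266=2646
i=10: T(10,3)=255+3·3025=9330 | T(10,4)=3025+4·7770=34105 | T(10,5)=7770+5·6951=42525 | T(10,6)=6951+6·2646=22827
i=11: T(11,4)=9330+4·34105=145750 | T(11,5)=34105+5·42525=246730 | T(11,6)=42525+6·22827=179487
Read S(11,4) = 145750, S(11,5) = 246730, S(11,6) = 179487.

145750, 246730, 179487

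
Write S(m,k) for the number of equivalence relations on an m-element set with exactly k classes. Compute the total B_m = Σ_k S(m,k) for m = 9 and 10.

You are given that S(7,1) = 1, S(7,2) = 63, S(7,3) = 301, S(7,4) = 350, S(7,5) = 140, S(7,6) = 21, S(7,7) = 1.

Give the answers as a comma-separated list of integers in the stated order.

i=8: T(8,1)=0+1·1=1 | T(8,2)=1+2·63=127 | T(8,3)=63+3·301=966 | T(8,4)=301+4·350=1701 | T(8,5)=350+5·140=1050 | T(8,6)=140+6·21=266 | T(8,7)=21+7·1=28 | T(8,8)=1+8·0=1
i=9: T(9,1)=0+1·1=1 | T(9,2)=1+2·127=255 | T(9,3)=127+3·966=3025 | T(9,4)=966+4·1701=7770 | T(9,5)=1701+5·1050=6951 | T(9,6)=1050+6·266=2646 | T(9,7)=266+7·28=462 | T(9,8)=28+8·1=36 | T(9,9)=1+9·0=1
i=10: T(10,1)=0+1·1=1 | T(10,2)=1+2·255=511 | T(10,3)=255+3·3025=9330 | T(10,4)=3025+4·7770=34105 | T(10,5)=7770+5·6951=42525 | T(10,6)=6951+6·2646=22827 | T(10,7)=2646+7·462=5880 | T(10,8)=462+8·36=750 | T(10,9)=36+9·1=45 | T(10,10)=1+10·0=1
B_9 = ΣS(9,k) = 1+255+3025+7770+6951+2646+462+36+1 = 21147
B_10 = ΣS(10,k) = 1+511+9330+34105+42525+22827+5880+750+45+1 = 115975

21147, 115975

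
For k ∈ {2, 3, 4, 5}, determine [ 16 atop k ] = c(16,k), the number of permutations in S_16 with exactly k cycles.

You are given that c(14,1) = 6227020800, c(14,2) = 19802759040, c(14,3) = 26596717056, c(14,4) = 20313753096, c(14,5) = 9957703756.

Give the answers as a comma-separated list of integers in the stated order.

4339163001600, 6165817614720, 5056995703824, 2706813345600

@15  (15,1):6227020800·14+0→87178291200, (15,2):19802759040·14+6227020800→283465647360, (15,3):26596717056·14+19802759040→392156797824, (15,4):20313753096·14+26596717056→310989260400, (15,5):9957703756·14+20313753096→159721605680
@16  (16,2):283465647360·15+87178291200→4339163001600, (16,3):392156797824·15+283465647360→6165817614720, (16,4):310989260400·15+392156797824→5056995703824, (16,5):159721605680·15+310989260400→2706813345600
Read c(16,2) = 4339163001600, c(16,3) = 6165817614720, c(16,4) = 5056995703824, c(16,5) = 2706813345600.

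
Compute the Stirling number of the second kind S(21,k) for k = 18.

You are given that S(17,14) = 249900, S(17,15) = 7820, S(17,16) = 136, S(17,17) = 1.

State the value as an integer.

1023435

@18  (18,15):7820·15+249900→367200, (18,16):136·16+7820→9996, (18,17):1·17+136→153, (18,18):0·18+1→1
@19  (19,16):9996·16+367200→527136, (19,17):153·17+9996→12597, (19,18):1·18+153→171
@20  (20,17):12597·17+527136→741285, (20,18):171·18+12597→15675
@21  (21,18):15675·18+741285→1023435
Read S(21,18) = 1023435.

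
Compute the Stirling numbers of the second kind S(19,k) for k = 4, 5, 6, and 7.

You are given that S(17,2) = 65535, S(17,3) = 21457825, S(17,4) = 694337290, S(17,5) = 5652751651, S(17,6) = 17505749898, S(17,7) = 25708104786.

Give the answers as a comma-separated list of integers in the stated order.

11259666950, 147589284710, 693081601779, 1492924634839

[18] T[18,3]:3*21457825+65535=64439010 · T[18,4]:4*694337290+21457825=2798806985 · T[18,5]:5*5652751651+694337290=28958095545 · T[18,6]:6*17505749898+5652751651=110687251039 · T[18,7]:7*25708104786+17505749898=197462483400
[19] T[19,4]:4*2798806985+64439010=11259666950 · T[19,5]:5*28958095545+2798806985=147589284710 · T[19,6]:6*110687251039+28958095545=693081601779 · T[19,7]:7*197462483400+110687251039=1492924634839
Read S(19,4) = 11259666950, S(19,5) = 147589284710, S(19,6) = 693081601779, S(19,7) = 1492924634839.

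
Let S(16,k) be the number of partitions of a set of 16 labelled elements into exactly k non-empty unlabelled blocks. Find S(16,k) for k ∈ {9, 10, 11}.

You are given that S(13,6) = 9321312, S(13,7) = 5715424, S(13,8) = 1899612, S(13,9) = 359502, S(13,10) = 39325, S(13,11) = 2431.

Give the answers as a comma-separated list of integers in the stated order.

[14] T[14,7]:7*5715424+9321312=49329280 · T[14,8]:8*1899612+5715424=20912320 · T[14,9]:9*359502+1899612=5135130 · T[14,10]:10*39325+359502=752752 · T[14,11]:11*2431+39325=66066
[15] T[15,8]:8*20912320+49329280=216627840 · T[15,9]:9*5135130+20912320=67128490 · T[15,10]:10*752752+5135130=12662650 · T[15,11]:11*66066+752752=1479478
[16] T[16,9]:9*67128490+216627840=820784250 · T[16,10]:10*12662650+67128490=193754990 · T[16,11]:11*1479478+12662650=28936908
Read S(16,9) = 820784250, S(16,10) = 193754990, S(16,11) = 28936908.

820784250, 193754990, 28936908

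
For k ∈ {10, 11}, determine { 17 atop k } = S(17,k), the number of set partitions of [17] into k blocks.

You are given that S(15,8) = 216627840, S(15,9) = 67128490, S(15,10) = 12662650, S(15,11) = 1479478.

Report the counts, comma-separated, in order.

2758334150, 512060978

r16: T_16,9=9×67128490+216627840=820784250; T_16,10=10×12662650+67128490=193754990; T_16,11=11×1479478+12662650=28936908
r17: T_17,10=10×193754990+820784250=2758334150; T_17,11=11×28936908+193754990=512060978
Read S(17,10) = 2758334150, S(17,11) = 512060978.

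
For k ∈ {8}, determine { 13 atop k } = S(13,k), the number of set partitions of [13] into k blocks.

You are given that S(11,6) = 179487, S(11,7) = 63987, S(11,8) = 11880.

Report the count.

r12: T_12,7=7×63987+179487=627396; T_12,8=8×11880+63987=159027
r13: T_13,8=8×159027+627396=1899612
Read S(13,8) = 1899612.

1899612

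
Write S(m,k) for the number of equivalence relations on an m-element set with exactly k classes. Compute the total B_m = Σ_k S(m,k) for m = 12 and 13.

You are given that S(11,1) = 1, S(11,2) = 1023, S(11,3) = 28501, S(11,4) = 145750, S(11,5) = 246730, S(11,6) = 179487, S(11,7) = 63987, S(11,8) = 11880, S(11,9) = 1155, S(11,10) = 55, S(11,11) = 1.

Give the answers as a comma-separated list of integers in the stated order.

4213597, 27644437

@12  (12,1):1·1+0→1, (12,2):1023·2+1→2047, (12,3):28501·3+1023→86526, (12,4):145750·4+28501→611501, (12,5):246730·5+145750→1379400, (12,6):179487·6+246730→1323652, (12,7):63987·7+179487→627396, (12,8):11880·8+63987→159027, (12,9):1155·9+11880→22275, (12,10):55·10+1155→1705, (12,11):1·11+55→66, (12,12):0·12+1→1
@13  (13,1):1·1+0→1, (13,2):2047·2+1→4095, (13,3):86526·3+2047→261625, (13,4):611501·4+86526→2532530, (13,5):1379400·5+611501→7508501, (13,6):1323652·6+1379400→9321312, (13,7):627396·7+1323652→5715424, (13,8):159027·8+627396→1899612, (13,9):22275·9+159027→359502, (13,10):1705·10+22275→39325, (13,11):66·11+1705→2431, (13,12):1·12+66→78, (13,13):0·13+1→1
B_12 = ΣS(12,k) = 1+2047+86526+611501+1379400+1323652+627396+159027+22275+1705+66+1 = 4213597
B_13 = ΣS(13,k) = 1+4095+261625+2532530+7508501+9321312+5715424+1899612+359502+39325+2431+78+1 = 27644437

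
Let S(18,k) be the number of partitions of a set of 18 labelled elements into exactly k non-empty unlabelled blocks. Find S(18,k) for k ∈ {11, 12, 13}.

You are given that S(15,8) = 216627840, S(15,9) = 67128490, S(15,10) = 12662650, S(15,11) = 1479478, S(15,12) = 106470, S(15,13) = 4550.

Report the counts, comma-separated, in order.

8391004908, 1256328866, 125854638

r16: T_16,9=9×67128490+216627840=820784250; T_16,10=10×12662650+67128490=193754990; T_16,11=11×1479478+12662650=28936908; T_16,12=12×106470+1479478=2757118; T_16,13=13×4550+106470=165620
r17: T_17,10=10×193754990+820784250=2758334150; T_17,11=11×28936908+193754990=512060978; T_17,12=12×2757118+28936908=62022324; T_17,13=13×165620+2757118=4910178
r18: T_18,11=11×512060978+2758334150=8391004908; T_18,12=12×62022324+512060978=1256328866; T_18,13=13×4910178+62022324=125854638
Read S(18,11) = 8391004908, S(18,12) = 1256328866, S(18,13) = 125854638.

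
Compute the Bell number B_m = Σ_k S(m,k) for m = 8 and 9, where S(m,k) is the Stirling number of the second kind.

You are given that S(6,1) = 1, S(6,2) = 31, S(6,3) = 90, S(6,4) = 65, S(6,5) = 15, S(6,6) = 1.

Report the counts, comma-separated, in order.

4140, 21147

[7] T[7,1]:1*1+0=1 · T[7,2]:2*31+1=63 · T[7,3]:3*90+31=301 · T[7,4]:4*65+90=350 · T[7,5]:5*15+65=140 · T[7,6]:6*1+15=21 · T[7,7]:7*0+1=1
[8] T[8,1]:1*1+0=1 · T[8,2]:2*63+1=127 · T[8,3]:3*301+63=966 · T[8,4]:4*350+301=1701 · T[8,5]:5*140+350=1050 · T[8,6]:6*21+140=266 · T[8,7]:7*1+21=28 · T[8,8]:8*0+1=1
[9] T[9,1]:1*1+0=1 · T[9,2]:2*127+1=255 · T[9,3]:3*966+127=3025 · T[9,4]:4*1701+966=7770 · T[9,5]:5*1050+1701=6951 · T[9,6]:6*266+1050=2646 · T[9,7]:7*28+266=462 · T[9,8]:8*1+28=36 · T[9,9]:9*0+1=1
B_8 = ΣS(8,k) = 1+127+966+1701+1050+266+28+1 = 4140
B_9 = ΣS(9,k) = 1+255+3025+7770+6951+2646+462+36+1 = 21147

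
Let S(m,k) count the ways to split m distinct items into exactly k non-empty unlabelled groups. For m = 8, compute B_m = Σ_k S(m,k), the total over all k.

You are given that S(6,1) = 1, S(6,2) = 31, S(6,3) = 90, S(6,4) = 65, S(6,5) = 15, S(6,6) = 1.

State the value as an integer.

4140

r7: T_7,1=1×1+0=1; T_7,2=2×31+1=63; T_7,3=3×90+31=301; T_7,4=4×65+90=350; T_7,5=5×15+65=140; T_7,6=6×1+15=21; T_7,7=7×0+1=1
r8: T_8,1=1×1+0=1; T_8,2=2×63+1=127; T_8,3=3×301+63=966; T_8,4=4×350+301=1701; T_8,5=5×140+350=1050; T_8,6=6×21+140=266; T_8,7=7×1+21=28; T_8,8=8×0+1=1
B_8 = ΣS(8,k) = 1+127+966+1701+1050+266+28+1 = 4140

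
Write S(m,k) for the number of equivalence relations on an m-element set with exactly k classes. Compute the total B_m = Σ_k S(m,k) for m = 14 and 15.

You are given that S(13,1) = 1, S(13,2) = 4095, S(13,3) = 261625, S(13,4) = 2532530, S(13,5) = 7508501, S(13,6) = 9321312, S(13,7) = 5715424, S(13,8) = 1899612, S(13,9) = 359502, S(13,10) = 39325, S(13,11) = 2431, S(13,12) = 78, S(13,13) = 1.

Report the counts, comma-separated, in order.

190899322, 1382958545

r14: T_14,1=1×1+0=1; T_14,2=2×4095+1=8191; T_14,3=3×261625+4095=788970; T_14,4=4×2532530+261625=10391745; T_14,5=5×7508501+2532530=40075035; T_14,6=6×9321312+7508501=63436373; T_14,7=7×5715424+9321312=49329280; T_14,8=8×1899612+5715424=20912320; T_14,9=9×359502+1899612=5135130; T_14,10=10×39325+359502=752752; T_14,11=11×2431+39325=66066; T_14,12=12×78+2431=3367; T_14,13=13×1+78=91; T_14,14=14×0+1=1
r15: T_15,1=1×1+0=1; T_15,2=2×8191+1=16383; T_15,3=3×788970+8191=2375101; T_15,4=4×10391745+788970=42355950; T_15,5=5×40075035+10391745=210766920; T_15,6=6×63436373+40075035=420693273; T_15,7=7×49329280+63436373=408741333; T_15,8=8×20912320+49329280=216627840; T_15,9=9×5135130+20912320=67128490; T_15,10=10×752752+5135130=12662650; T_15,11=11×66066+752752=1479478; T_15,12=12×3367+66066=106470; T_15,13=13×91+3367=4550; T_15,14=14×1+91=105; T_15,15=15×0+1=1
B_14 = ΣS(14,k) = 1+8191+788970+10391745+40075035+63436373+49329280+20912320+5135130+752752+66066+3367+91+1 = 190899322
B_15 = ΣS(15,k) = 1+16383+2375101+42355950+210766920+420693273+408741333+216627840+67128490+12662650+1479478+106470+4550+105+1 = 1382958545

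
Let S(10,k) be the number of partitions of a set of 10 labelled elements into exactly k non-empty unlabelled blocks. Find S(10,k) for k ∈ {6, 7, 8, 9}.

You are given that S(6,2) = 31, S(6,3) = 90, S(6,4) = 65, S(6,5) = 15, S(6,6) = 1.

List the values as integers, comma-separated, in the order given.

@7  (7,3):90·3+31→301, (7,4):65·4+90→350, (7,5):15·5+65→140, (7,6):1·6+15→21, (7,7):0·7+1→1
@8  (8,4):350·4+301→1701, (8,5):140·5+350→1050, (8,6):21·6+140→266, (8,7):1·7+21→28, (8,8):0·8+1→1
@9  (9,5):1050·5+1701→6951, (9,6):266·6+1050→2646, (9,7):28·7+266→462, (9,8):1·8+28→36, (9,9):0·9+1→1
@10  (10,6):2646·6+6951→22827, (10,7):462·7+2646→5880, (10,8):36·8+462→750, (10,9):1·9+36→45
Read S(10,6) = 22827, S(10,7) = 5880, S(10,8) = 750, S(10,9) = 45.

22827, 5880, 750, 45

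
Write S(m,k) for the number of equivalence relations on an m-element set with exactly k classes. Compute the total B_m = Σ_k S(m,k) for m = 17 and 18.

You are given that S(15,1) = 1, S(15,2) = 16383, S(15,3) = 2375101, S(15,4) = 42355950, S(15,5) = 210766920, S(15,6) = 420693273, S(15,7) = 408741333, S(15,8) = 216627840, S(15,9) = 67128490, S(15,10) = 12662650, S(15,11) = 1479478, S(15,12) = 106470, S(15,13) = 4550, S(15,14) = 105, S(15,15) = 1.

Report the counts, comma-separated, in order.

row 16: T[16][1]=1·1+0=1  T[16][2]=2·16383+1=32767  T[16][3]=3·2375101+16383=7141686  T[16][4]=4·42355950+2375101=171798901  T[16][5]=5·210766920+42355950=1096190550  T[16][6]=6·420693273+210766920=2734926558  T[16][7]=7·408741333+420693273=3281882604  T[16][8]=8·216627840+408741333=2141764053  T[16][9]=9·67128490+216627840=820784250  T[16][10]=10·12662650+67128490=193754990  T[16][11]=11·1479478+12662650=28936908  T[16][12]=12·106470+1479478=2757118  T[16][13]=13·4550+106470=165620  T[16][14]=14·105+4550=6020  T[16][15]=15·1+105=120  T[16][16]=16·0+1=1
row 17: T[17][1]=1·1+0=1  T[17][2]=2·32767+1=65535  T[17][3]=3·7141686+32767=21457825  T[17][4]=4·171798901+7141686=694337290  T[17][5]=5·1096190550+171798901=5652751651  T[17][6]=6·2734926558+1096190550=17505749898  T[17][7]=7·3281882604+2734926558=25708104786  T[17][8]=8·2141764053+3281882604=20415995028  T[17][9]=9·820784250+2141764053=9528822303  T[17][10]=10·193754990+820784250=2758334150  T[17][11]=11·28936908+193754990=512060978  T[17][12]=12·2757118+28936908=62022324  T[17][13]=13·165620+2757118=4910178  T[17][14]=14·6020+165620=249900  T[17][15]=15·120+6020=7820  T[17][16]=16·1+120=136  T[17][17]=17·0+1=1
row 18: T[18][1]=1·1+0=1  T[18][2]=2·65535+1=131071  T[18][3]=3·21457825+65535=64439010  T[18][4]=4·694337290+21457825=2798806985  T[18][5]=5·5652751651+694337290=28958095545  T[18][6]=6·17505749898+5652751651=110687251039  T[18][7]=7·25708104786+17505749898=197462483400  T[18][8]=8·20415995028+25708104786=189036065010  T[18][9]=9·9528822303+20415995028=106175395755  T[18][10]=10·2758334150+9528822303=37112163803  T[18][11]=11·512060978+2758334150=8391004908  T[18][12]=12·62022324+512060978=1256328866  T[18][13]=13·4910178+62022324=125854638  T[18][14]=14·249900+4910178=8408778  T[18][15]=15·7820+249900=367200  T[18][16]=16·136+7820=9996  T[18][17]=17·1+136=153  T[18][18]=18·0+1=1
B_17 = ΣS(17,k) = 1+65535+21457825+694337290+5652751651+17505749898+25708104786+20415995028+9528822303+2758334150+512060978+62022324+4910178+249900+7820+136+1 = 82864869804
B_18 = ΣS(18,k) = 1+131071+64439010+2798806985+28958095545+110687251039+197462483400+189036065010+106175395755+37112163803+8391004908+1256328866+125854638+8408778+367200+9996+153+1 = 682076806159

82864869804, 682076806159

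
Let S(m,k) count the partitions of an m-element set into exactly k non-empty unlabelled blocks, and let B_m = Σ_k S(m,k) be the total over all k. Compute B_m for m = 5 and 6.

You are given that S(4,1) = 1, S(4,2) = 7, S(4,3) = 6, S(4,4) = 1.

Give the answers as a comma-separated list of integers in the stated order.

52, 203

@5  (5,1):1·1+0→1, (5,2):7·2+1→15, (5,3):6·3+7→25, (5,4):1·4+6→10, (5,5):0·5+1→1
@6  (6,1):1·1+0→1, (6,2):15·2+1→31, (6,3):25·3+15→90, (6,4):10·4+25→65, (6,5):1·5+10→15, (6,6):0·6+1→1
B_5 = ΣS(5,k) = 1+15+25+10+1 = 52
B_6 = ΣS(6,k) = 1+31+90+65+15+1 = 203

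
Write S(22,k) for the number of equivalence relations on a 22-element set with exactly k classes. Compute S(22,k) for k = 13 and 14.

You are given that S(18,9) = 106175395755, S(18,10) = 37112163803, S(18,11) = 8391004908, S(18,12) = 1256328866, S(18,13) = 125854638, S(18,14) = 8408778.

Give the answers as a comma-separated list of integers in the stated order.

row 19: T[19][10]=10·37112163803+106175395755=477297033785  T[19][11]=11·8391004908+37112163803=129413217791  T[19][12]=12·1256328866+8391004908=23466951300  T[19][13]=13·125854638+1256328866=2892439160  T[19][14]=14·8408778+125854638=243577530
row 20: T[20][11]=11·129413217791+477297033785=1900842429486  T[20][12]=12·23466951300+129413217791=411016633391  T[20][13]=13·2892439160+23466951300=61068660380  T[20][14]=14·243577530+2892439160=6302524580
row 21: T[21][12]=12·411016633391+1900842429486=6833042030178  T[21][13]=13·61068660380+411016633391=1204909218331  T[21][14]=14·6302524580+61068660380=149304004500
row 22: T[22][13]=13·1204909218331+6833042030178=22496861868481  T[22][14]=14·149304004500+1204909218331=3295165281331
Read S(22,13) = 22496861868481, S(22,14) = 3295165281331.

22496861868481, 3295165281331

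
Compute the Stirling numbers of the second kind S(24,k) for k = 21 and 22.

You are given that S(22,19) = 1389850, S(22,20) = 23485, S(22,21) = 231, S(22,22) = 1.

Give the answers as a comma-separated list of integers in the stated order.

r23: T_23,20=20×23485+1389850=1859550; T_23,21=21×231+23485=28336; T_23,22=22×1+231=253
r24: T_24,21=21×28336+1859550=2454606; T_24,22=22×253+28336=33902
Read S(24,21) = 2454606, S(24,22) = 33902.

2454606, 33902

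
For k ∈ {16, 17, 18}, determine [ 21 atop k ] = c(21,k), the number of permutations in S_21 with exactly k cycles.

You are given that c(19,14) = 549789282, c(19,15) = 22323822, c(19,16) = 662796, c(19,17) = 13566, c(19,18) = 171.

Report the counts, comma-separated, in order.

1672280820, 53327946, 1256850

row 20: T[20][15]=19·22323822+549789282=973941900  T[20][16]=19·662796+22323822=34916946  T[20][17]=19·13566+662796=920550  T[20][18]=19·171+13566=16815
row 21: T[21][16]=20·34916946+973941900=1672280820  T[21][17]=20·920550+34916946=53327946  T[21][18]=20·16815+920550=1256850
Read c(21,16) = 1672280820, c(21,17) = 53327946, c(21,18) = 1256850.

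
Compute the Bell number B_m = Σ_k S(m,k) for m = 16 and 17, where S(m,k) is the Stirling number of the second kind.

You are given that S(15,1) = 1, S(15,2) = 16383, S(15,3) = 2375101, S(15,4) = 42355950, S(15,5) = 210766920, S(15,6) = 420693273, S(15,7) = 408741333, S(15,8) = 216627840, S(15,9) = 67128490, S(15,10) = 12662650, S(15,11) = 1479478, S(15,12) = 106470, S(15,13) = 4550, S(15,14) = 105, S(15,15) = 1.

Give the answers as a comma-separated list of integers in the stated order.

10480142147, 82864869804

i=16: T(16,1)=0+1·1=1 | T(16,2)=1+2·16383=32767 | T(16,3)=16383+3·2375101=7141686 | T(16,4)=2375101+4·42355950=171798901 | T(16,5)=42355950+5·210766920=1096190550 | T(16,6)=210766920+6·420693273=2734926558 | T(16,7)=420693273+7·408741333=3281882604 | T(16,8)=408741333+8·216627840=2141764053 | T(16,9)=216627840+9·67128490=820784250 | T(16,10)=67128490+10·12662650=193754990 | T(16,11)=12662650+11·1479478=28936908 | T(16,12)=1479478+12·106470=2757118 | T(16,13)=106470+13·4550=165620 | T(16,14)=4550+14·105=6020 | T(16,15)=105+15·1=120 | T(16,16)=1+16·0=1
i=17: T(17,1)=0+1·1=1 | T(17,2)=1+2·32767=65535 | T(17,3)=32767+3·7141686=21457825 | T(17,4)=7141686+4·171798901=694337290 | T(17,5)=171798901+5·1096190550=5652751651 | T(17,6)=1096190550+6·2734926558=17505749898 | T(17,7)=2734926558+7·3281882604=25708104786 | T(17,8)=3281882604+8·2141764053=20415995028 | T(17,9)=2141764053+9·820784250=9528822303 | T(17,10)=820784250+10·193754990=2758334150 | T(17,11)=193754990+11·28936908=512060978 | T(17,12)=28936908+12·2757118=62022324 | T(17,13)=2757118+13·165620=4910178 | T(17,14)=165620+14·6020=249900 | T(17,15)=6020+15·120=7820 | T(17,16)=120+16·1=136 | T(17,17)=1+17·0=1
B_16 = ΣS(16,k) = 1+32767+7141686+171798901+1096190550+2734926558+3281882604+2141764053+820784250+193754990+28936908+2757118+165620+6020+120+1 = 10480142147
B_17 = ΣS(17,k) = 1+65535+21457825+694337290+5652751651+17505749898+25708104786+20415995028+9528822303+2758334150+512060978+62022324+4910178+249900+7820+136+1 = 82864869804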